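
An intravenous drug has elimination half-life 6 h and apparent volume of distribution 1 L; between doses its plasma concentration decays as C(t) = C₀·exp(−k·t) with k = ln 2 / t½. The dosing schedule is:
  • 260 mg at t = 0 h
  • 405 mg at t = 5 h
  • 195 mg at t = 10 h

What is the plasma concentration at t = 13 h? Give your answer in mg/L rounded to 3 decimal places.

356.519 mg/L

k = ln 2 / 6 = 0.11552 per h
Dose 1 (260 mg at t=0 h): 260·exp(−0.11552·13) = 57.908 mg/L
Dose 2 (405 mg at t=5 h): 405·exp(−0.11552·8) = 160.724 mg/L
Dose 3 (195 mg at t=10 h): 195·exp(−0.11552·3) = 137.886 mg/L
C(13) = 57.908 + 160.724 + 137.886 = 356.519 mg/L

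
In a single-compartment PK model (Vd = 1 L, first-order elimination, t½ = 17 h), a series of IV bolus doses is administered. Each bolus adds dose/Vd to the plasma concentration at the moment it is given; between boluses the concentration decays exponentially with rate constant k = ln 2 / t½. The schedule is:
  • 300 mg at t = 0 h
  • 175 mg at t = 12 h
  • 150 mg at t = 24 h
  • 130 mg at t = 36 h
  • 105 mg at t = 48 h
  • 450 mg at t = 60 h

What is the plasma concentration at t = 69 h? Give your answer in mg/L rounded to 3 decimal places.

449.304 mg/L

k = ln 2 / 17 = 0.04077 per h
Dose 1 (300 mg at t=0 h): 300·exp(−0.04077·69) = 18.001 mg/L
Dose 2 (175 mg at t=12 h): 175·exp(−0.04077·57) = 17.128 mg/L
Dose 3 (150 mg at t=24 h): 150·exp(−0.04077·45) = 23.947 mg/L
Dose 4 (130 mg at t=36 h): 130·exp(−0.04077·33) = 33.853 mg/L
Dose 5 (105 mg at t=48 h): 105·exp(−0.04077·21) = 44.599 mg/L
Dose 6 (450 mg at t=60 h): 450·exp(−0.04077·9) = 311.777 mg/L
C(69) = 18.001 + 17.128 + 23.947 + 33.853 + 44.599 + 311.777 = 449.304 mg/L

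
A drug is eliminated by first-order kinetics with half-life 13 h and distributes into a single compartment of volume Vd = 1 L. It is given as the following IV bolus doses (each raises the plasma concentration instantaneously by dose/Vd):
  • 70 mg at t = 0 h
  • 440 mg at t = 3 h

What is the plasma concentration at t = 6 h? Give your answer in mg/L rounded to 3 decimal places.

k = ln 2 / 13 = 0.05332 per h
Dose 1 (70 mg at t=0 h): 70·exp(−0.05332·6) = 50.835 mg/L
Dose 2 (440 mg at t=3 h): 440·exp(−0.05332·3) = 374.959 mg/L
C(6) = 50.835 + 374.959 = 425.794 mg/L

425.794 mg/L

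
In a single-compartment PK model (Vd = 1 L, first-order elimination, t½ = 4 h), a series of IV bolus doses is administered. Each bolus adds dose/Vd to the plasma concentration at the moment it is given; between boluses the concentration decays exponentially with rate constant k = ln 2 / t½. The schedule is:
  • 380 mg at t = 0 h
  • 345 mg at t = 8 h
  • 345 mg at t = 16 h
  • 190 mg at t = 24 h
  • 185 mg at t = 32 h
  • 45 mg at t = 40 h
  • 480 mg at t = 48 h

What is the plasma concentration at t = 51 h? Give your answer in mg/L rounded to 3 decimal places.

k = ln 2 / 4 = 0.17329 per h
Dose 1 (380 mg at t=0 h): 380·exp(−0.17329·51) = 0.055 mg/L
Dose 2 (345 mg at t=8 h): 345·exp(−0.17329·43) = 0.200 mg/L
Dose 3 (345 mg at t=16 h): 345·exp(−0.17329·35) = 0.801 mg/L
Dose 4 (190 mg at t=24 h): 190·exp(−0.17329·27) = 1.765 mg/L
Dose 5 (185 mg at t=32 h): 185·exp(−0.17329·19) = 6.875 mg/L
Dose 6 (45 mg at t=40 h): 45·exp(−0.17329·11) = 6.689 mg/L
Dose 7 (480 mg at t=48 h): 480·exp(−0.17329·3) = 285.410 mg/L
C(51) = 0.055 + 0.200 + 0.801 + 1.765 + 6.875 + 6.689 + 285.410 = 301.796 mg/L

301.796 mg/L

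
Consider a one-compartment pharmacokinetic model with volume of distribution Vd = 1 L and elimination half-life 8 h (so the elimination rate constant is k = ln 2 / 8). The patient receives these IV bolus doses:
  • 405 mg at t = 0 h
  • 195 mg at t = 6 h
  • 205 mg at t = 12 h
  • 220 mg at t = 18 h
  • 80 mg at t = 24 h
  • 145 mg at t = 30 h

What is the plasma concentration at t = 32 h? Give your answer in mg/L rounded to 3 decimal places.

309.385 mg/L

k = ln 2 / 8 = 0.08664 per h
Dose 1 (405 mg at t=0 h): 405·exp(−0.08664·32) = 25.312 mg/L
Dose 2 (195 mg at t=6 h): 195·exp(−0.08664·26) = 20.497 mg/L
Dose 3 (205 mg at t=12 h): 205·exp(−0.08664·20) = 36.239 mg/L
Dose 4 (220 mg at t=18 h): 220·exp(−0.08664·14) = 65.406 mg/L
Dose 5 (80 mg at t=24 h): 80·exp(−0.08664·8) = 40.000 mg/L
Dose 6 (145 mg at t=30 h): 145·exp(−0.08664·2) = 121.930 mg/L
C(32) = 25.312 + 20.497 + 36.239 + 65.406 + 40.000 + 121.930 = 309.385 mg/L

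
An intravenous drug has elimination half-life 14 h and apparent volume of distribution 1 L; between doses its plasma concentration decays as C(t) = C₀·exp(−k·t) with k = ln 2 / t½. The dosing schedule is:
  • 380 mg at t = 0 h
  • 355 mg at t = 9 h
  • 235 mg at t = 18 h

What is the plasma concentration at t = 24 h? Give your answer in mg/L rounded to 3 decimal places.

459.337 mg/L

k = ln 2 / 14 = 0.04951 per h
Dose 1 (380 mg at t=0 h): 380·exp(−0.04951·24) = 115.806 mg/L
Dose 2 (355 mg at t=9 h): 355·exp(−0.04951·15) = 168.926 mg/L
Dose 3 (235 mg at t=18 h): 235·exp(−0.04951·6) = 174.604 mg/L
C(24) = 115.806 + 168.926 + 174.604 = 459.337 mg/L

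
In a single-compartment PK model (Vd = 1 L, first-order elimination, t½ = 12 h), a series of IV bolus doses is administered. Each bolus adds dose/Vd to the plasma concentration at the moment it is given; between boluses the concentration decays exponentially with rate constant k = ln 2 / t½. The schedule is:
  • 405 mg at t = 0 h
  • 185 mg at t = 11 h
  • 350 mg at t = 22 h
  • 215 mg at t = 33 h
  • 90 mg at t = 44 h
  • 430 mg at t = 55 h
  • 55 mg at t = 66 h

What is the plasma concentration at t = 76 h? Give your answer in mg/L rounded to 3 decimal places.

215.640 mg/L

k = ln 2 / 12 = 0.05776 per h
Dose 1 (405 mg at t=0 h): 405·exp(−0.05776·76) = 5.023 mg/L
Dose 2 (185 mg at t=11 h): 185·exp(−0.05776·65) = 4.331 mg/L
Dose 3 (350 mg at t=22 h): 350·exp(−0.05776·54) = 15.468 mg/L
Dose 4 (215 mg at t=33 h): 215·exp(−0.05776·43) = 17.937 mg/L
Dose 5 (90 mg at t=44 h): 90·exp(−0.05776·32) = 14.174 mg/L
Dose 6 (430 mg at t=55 h): 430·exp(−0.05776·21) = 127.840 mg/L
Dose 7 (55 mg at t=66 h): 55·exp(−0.05776·10) = 30.868 mg/L
C(76) = 5.023 + 4.331 + 15.468 + 17.937 + 14.174 + 127.840 + 30.868 = 215.640 mg/L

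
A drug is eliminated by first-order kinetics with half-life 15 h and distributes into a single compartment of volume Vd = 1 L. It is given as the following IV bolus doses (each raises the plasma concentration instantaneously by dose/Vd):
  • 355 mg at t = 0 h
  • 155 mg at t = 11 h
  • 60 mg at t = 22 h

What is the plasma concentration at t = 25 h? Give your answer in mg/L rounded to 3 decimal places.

245.216 mg/L

k = ln 2 / 15 = 0.04621 per h
Dose 1 (355 mg at t=0 h): 355·exp(−0.04621·25) = 111.818 mg/L
Dose 2 (155 mg at t=11 h): 155·exp(−0.04621·14) = 81.165 mg/L
Dose 3 (60 mg at t=22 h): 60·exp(−0.04621·3) = 52.233 mg/L
C(25) = 111.818 + 81.165 + 52.233 = 245.216 mg/L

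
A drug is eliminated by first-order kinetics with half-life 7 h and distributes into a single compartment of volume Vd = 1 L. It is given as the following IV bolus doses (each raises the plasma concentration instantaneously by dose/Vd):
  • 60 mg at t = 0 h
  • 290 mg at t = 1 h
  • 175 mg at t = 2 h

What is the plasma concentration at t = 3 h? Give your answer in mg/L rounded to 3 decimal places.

440.979 mg/L

k = ln 2 / 7 = 0.09902 per h
Dose 1 (60 mg at t=0 h): 60·exp(−0.09902·3) = 44.580 mg/L
Dose 2 (290 mg at t=1 h): 290·exp(−0.09902·2) = 237.897 mg/L
Dose 3 (175 mg at t=2 h): 175·exp(−0.09902·1) = 158.502 mg/L
C(3) = 44.580 + 237.897 + 158.502 = 440.979 mg/L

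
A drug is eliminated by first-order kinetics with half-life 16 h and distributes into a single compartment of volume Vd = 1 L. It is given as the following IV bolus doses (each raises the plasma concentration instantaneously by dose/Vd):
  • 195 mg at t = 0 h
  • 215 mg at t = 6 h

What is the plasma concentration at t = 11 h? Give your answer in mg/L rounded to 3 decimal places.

k = ln 2 / 16 = 0.04332 per h
Dose 1 (195 mg at t=0 h): 195·exp(−0.04332·11) = 121.081 mg/L
Dose 2 (215 mg at t=6 h): 215·exp(−0.04332·5) = 173.128 mg/L
C(11) = 121.081 + 173.128 = 294.209 mg/L

294.209 mg/L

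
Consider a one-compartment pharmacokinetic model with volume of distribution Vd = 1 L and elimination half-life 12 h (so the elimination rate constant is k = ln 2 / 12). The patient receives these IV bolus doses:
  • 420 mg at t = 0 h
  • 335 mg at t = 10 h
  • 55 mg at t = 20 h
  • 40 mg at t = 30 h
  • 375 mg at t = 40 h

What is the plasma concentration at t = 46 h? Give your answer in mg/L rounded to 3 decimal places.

k = ln 2 / 12 = 0.05776 per h
Dose 1 (420 mg at t=0 h): 420·exp(−0.05776·46) = 29.465 mg/L
Dose 2 (335 mg at t=10 h): 335·exp(−0.05776·36) = 41.875 mg/L
Dose 3 (55 mg at t=20 h): 55·exp(−0.05776·26) = 12.250 mg/L
Dose 4 (40 mg at t=30 h): 40·exp(−0.05776·16) = 15.874 mg/L
Dose 5 (375 mg at t=40 h): 375·exp(−0.05776·6) = 265.165 mg/L
C(46) = 29.465 + 41.875 + 12.250 + 15.874 + 265.165 = 364.629 mg/L

364.629 mg/L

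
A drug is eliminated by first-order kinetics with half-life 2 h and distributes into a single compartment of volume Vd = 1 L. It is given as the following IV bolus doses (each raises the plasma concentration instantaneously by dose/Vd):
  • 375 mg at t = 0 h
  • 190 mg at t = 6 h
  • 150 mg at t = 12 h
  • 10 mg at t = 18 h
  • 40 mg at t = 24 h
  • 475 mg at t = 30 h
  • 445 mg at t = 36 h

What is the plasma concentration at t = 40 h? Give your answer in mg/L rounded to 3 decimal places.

k = ln 2 / 2 = 0.34657 per h
Dose 1 (375 mg at t=0 h): 375·exp(−0.34657·40) = 0.000 mg/L
Dose 2 (190 mg at t=6 h): 190·exp(−0.34657·34) = 0.001 mg/L
Dose 3 (150 mg at t=12 h): 150·exp(−0.34657·28) = 0.009 mg/L
Dose 4 (10 mg at t=18 h): 10·exp(−0.34657·22) = 0.005 mg/L
Dose 5 (40 mg at t=24 h): 40·exp(−0.34657·16) = 0.156 mg/L
Dose 6 (475 mg at t=30 h): 475·exp(−0.34657·10) = 14.844 mg/L
Dose 7 (445 mg at t=36 h): 445·exp(−0.34657·4) = 111.250 mg/L
C(40) = 0.000 + 0.001 + 0.009 + 0.005 + 0.156 + 14.844 + 111.250 = 126.266 mg/L

126.266 mg/L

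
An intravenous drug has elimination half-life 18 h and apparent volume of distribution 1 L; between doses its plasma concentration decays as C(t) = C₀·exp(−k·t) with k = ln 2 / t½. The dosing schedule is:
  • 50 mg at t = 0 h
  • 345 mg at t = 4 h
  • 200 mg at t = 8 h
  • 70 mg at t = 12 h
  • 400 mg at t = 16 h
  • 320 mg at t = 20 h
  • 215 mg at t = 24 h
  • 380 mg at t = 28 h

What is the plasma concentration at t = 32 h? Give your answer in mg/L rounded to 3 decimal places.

k = ln 2 / 18 = 0.03851 per h
Dose 1 (50 mg at t=0 h): 50·exp(−0.03851·32) = 14.582 mg/L
Dose 2 (345 mg at t=4 h): 345·exp(−0.03851·28) = 117.368 mg/L
Dose 3 (200 mg at t=8 h): 200·exp(−0.03851·24) = 79.370 mg/L
Dose 4 (70 mg at t=12 h): 70·exp(−0.03851·20) = 32.406 mg/L
Dose 5 (400 mg at t=16 h): 400·exp(−0.03851·16) = 216.012 mg/L
Dose 6 (320 mg at t=20 h): 320·exp(−0.03851·12) = 201.587 mg/L
Dose 7 (215 mg at t=24 h): 215·exp(−0.03851·8) = 157.996 mg/L
Dose 8 (380 mg at t=28 h): 380·exp(−0.03851·4) = 325.753 mg/L
C(32) = 14.582 + 117.368 + 79.370 + 32.406 + 216.012 + 201.587 + 157.996 + 325.753 = 1145.074 mg/L

1145.074 mg/L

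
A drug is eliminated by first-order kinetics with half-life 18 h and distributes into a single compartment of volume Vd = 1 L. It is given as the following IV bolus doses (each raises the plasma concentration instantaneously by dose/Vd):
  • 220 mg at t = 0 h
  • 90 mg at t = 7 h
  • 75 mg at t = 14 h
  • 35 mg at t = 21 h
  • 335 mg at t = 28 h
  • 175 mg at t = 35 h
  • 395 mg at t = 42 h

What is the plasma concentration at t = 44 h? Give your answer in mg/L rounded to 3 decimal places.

770.501 mg/L

k = ln 2 / 18 = 0.03851 per h
Dose 1 (220 mg at t=0 h): 220·exp(−0.03851·44) = 40.418 mg/L
Dose 2 (90 mg at t=7 h): 90·exp(−0.03851·37) = 21.650 mg/L
Dose 3 (75 mg at t=14 h): 75·exp(−0.03851·30) = 23.624 mg/L
Dose 4 (35 mg at t=21 h): 35·exp(−0.03851·23) = 14.435 mg/L
Dose 5 (335 mg at t=28 h): 335·exp(−0.03851·16) = 180.910 mg/L
Dose 6 (175 mg at t=35 h): 175·exp(−0.03851·9) = 123.744 mg/L
Dose 7 (395 mg at t=42 h): 395·exp(−0.03851·2) = 365.721 mg/L
C(44) = 40.418 + 21.650 + 23.624 + 14.435 + 180.910 + 123.744 + 365.721 = 770.501 mg/L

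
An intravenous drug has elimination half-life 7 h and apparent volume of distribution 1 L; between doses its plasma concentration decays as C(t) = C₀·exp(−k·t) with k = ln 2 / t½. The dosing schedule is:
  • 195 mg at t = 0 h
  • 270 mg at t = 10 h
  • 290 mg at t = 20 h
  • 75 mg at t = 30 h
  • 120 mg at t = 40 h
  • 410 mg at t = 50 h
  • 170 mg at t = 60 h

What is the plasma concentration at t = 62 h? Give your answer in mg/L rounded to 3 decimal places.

287.665 mg/L

k = ln 2 / 7 = 0.09902 per h
Dose 1 (195 mg at t=0 h): 195·exp(−0.09902·62) = 0.421 mg/L
Dose 2 (270 mg at t=10 h): 270·exp(−0.09902·52) = 1.567 mg/L
Dose 3 (290 mg at t=20 h): 290·exp(−0.09902·42) = 4.531 mg/L
Dose 4 (75 mg at t=30 h): 75·exp(−0.09902·32) = 3.154 mg/L
Dose 5 (120 mg at t=40 h): 120·exp(−0.09902·22) = 13.586 mg/L
Dose 6 (410 mg at t=50 h): 410·exp(−0.09902·12) = 124.949 mg/L
Dose 7 (170 mg at t=60 h): 170·exp(−0.09902·2) = 139.457 mg/L
C(62) = 0.421 + 1.567 + 4.531 + 3.154 + 13.586 + 124.949 + 139.457 = 287.665 mg/L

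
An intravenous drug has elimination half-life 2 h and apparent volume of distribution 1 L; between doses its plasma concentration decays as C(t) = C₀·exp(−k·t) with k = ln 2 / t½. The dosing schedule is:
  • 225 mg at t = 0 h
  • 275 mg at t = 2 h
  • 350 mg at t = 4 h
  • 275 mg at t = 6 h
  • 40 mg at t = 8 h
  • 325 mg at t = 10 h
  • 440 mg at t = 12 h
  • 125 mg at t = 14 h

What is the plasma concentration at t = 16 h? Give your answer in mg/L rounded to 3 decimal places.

232.715 mg/L

k = ln 2 / 2 = 0.34657 per h
Dose 1 (225 mg at t=0 h): 225·exp(−0.34657·16) = 0.879 mg/L
Dose 2 (275 mg at t=2 h): 275·exp(−0.34657·14) = 2.148 mg/L
Dose 3 (350 mg at t=4 h): 350·exp(−0.34657·12) = 5.469 mg/L
Dose 4 (275 mg at t=6 h): 275·exp(−0.34657·10) = 8.594 mg/L
Dose 5 (40 mg at t=8 h): 40·exp(−0.34657·8) = 2.500 mg/L
Dose 6 (325 mg at t=10 h): 325·exp(−0.34657·6) = 40.625 mg/L
Dose 7 (440 mg at t=12 h): 440·exp(−0.34657·4) = 110.000 mg/L
Dose 8 (125 mg at t=14 h): 125·exp(−0.34657·2) = 62.500 mg/L
C(16) = 0.879 + 2.148 + 5.469 + 8.594 + 2.500 + 40.625 + 110.000 + 62.500 = 232.715 mg/L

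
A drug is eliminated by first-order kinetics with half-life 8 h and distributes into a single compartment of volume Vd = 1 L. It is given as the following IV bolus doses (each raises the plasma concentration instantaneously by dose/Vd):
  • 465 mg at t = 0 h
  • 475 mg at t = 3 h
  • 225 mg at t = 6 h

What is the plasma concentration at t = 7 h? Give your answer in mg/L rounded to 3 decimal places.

k = ln 2 / 8 = 0.08664 per h
Dose 1 (465 mg at t=0 h): 465·exp(−0.08664·7) = 253.543 mg/L
Dose 2 (475 mg at t=3 h): 475·exp(−0.08664·4) = 335.876 mg/L
Dose 3 (225 mg at t=6 h): 225·exp(−0.08664·1) = 206.326 mg/L
C(7) = 253.543 + 335.876 + 206.326 = 795.745 mg/L

795.745 mg/L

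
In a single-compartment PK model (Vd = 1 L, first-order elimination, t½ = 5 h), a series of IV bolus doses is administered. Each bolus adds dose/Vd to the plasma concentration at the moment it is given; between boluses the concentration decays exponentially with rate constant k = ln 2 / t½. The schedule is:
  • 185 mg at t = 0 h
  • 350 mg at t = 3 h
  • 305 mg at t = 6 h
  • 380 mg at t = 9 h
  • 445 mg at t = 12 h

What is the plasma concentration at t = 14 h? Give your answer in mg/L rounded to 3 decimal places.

730.596 mg/L

k = ln 2 / 5 = 0.13863 per h
Dose 1 (185 mg at t=0 h): 185·exp(−0.13863·14) = 26.564 mg/L
Dose 2 (350 mg at t=3 h): 350·exp(−0.13863·11) = 76.173 mg/L
Dose 3 (305 mg at t=6 h): 305·exp(−0.13863·8) = 100.612 mg/L
Dose 4 (380 mg at t=9 h): 380·exp(−0.13863·5) = 190.000 mg/L
Dose 5 (445 mg at t=12 h): 445·exp(−0.13863·2) = 337.247 mg/L
C(14) = 26.564 + 76.173 + 100.612 + 190.000 + 337.247 = 730.596 mg/L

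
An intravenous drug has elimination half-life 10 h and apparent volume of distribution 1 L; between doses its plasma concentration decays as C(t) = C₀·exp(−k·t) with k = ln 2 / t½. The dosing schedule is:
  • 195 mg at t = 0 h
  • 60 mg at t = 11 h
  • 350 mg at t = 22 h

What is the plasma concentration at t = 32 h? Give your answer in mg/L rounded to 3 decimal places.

210.215 mg/L

k = ln 2 / 10 = 0.06931 per h
Dose 1 (195 mg at t=0 h): 195·exp(−0.06931·32) = 21.220 mg/L
Dose 2 (60 mg at t=11 h): 60·exp(−0.06931·21) = 13.995 mg/L
Dose 3 (350 mg at t=22 h): 350·exp(−0.06931·10) = 175.000 mg/L
C(32) = 21.220 + 13.995 + 175.000 = 210.215 mg/L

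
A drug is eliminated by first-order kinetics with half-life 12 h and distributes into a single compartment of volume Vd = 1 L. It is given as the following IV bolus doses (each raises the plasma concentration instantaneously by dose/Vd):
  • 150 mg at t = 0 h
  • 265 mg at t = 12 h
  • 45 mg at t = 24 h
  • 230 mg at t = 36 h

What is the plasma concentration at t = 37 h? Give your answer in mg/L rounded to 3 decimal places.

k = ln 2 / 12 = 0.05776 per h
Dose 1 (150 mg at t=0 h): 150·exp(−0.05776·37) = 17.698 mg/L
Dose 2 (265 mg at t=12 h): 265·exp(−0.05776·25) = 62.532 mg/L
Dose 3 (45 mg at t=24 h): 45·exp(−0.05776·13) = 21.237 mg/L
Dose 4 (230 mg at t=36 h): 230·exp(−0.05776·1) = 217.091 mg/L
C(37) = 17.698 + 62.532 + 21.237 + 217.091 = 318.558 mg/L

318.558 mg/L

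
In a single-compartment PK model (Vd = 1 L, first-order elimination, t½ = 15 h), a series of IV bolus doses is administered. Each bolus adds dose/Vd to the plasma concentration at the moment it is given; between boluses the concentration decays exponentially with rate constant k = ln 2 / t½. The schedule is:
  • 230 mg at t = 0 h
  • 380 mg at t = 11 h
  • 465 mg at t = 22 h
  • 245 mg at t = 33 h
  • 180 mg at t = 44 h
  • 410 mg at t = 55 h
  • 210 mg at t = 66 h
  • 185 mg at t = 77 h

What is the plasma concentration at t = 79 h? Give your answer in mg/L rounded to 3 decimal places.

k = ln 2 / 15 = 0.04621 per h
Dose 1 (230 mg at t=0 h): 230·exp(−0.04621·79) = 5.975 mg/L
Dose 2 (380 mg at t=11 h): 380·exp(−0.04621·68) = 16.410 mg/L
Dose 3 (465 mg at t=22 h): 465·exp(−0.04621·57) = 33.384 mg/L
Dose 4 (245 mg at t=33 h): 245·exp(−0.04621·46) = 29.242 mg/L
Dose 5 (180 mg at t=44 h): 180·exp(−0.04621·35) = 35.717 mg/L
Dose 6 (410 mg at t=55 h): 410·exp(−0.04621·24) = 135.250 mg/L
Dose 7 (210 mg at t=66 h): 210·exp(−0.04621·13) = 115.167 mg/L
Dose 8 (185 mg at t=77 h): 185·exp(−0.04621·2) = 168.669 mg/L
C(79) = 5.975 + 16.410 + 33.384 + 29.242 + 35.717 + 135.250 + 115.167 + 168.669 = 539.812 mg/L

539.812 mg/L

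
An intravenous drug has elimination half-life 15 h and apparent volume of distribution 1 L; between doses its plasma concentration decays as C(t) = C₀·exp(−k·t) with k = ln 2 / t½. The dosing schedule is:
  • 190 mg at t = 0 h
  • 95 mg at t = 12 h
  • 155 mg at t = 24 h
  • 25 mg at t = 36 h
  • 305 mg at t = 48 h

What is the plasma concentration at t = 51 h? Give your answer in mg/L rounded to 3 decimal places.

k = ln 2 / 15 = 0.04621 per h
Dose 1 (190 mg at t=0 h): 190·exp(−0.04621·51) = 17.999 mg/L
Dose 2 (95 mg at t=12 h): 95·exp(−0.04621·39) = 15.669 mg/L
Dose 3 (155 mg at t=24 h): 155·exp(−0.04621·27) = 44.512 mg/L
Dose 4 (25 mg at t=36 h): 25·exp(−0.04621·15) = 12.500 mg/L
Dose 5 (305 mg at t=48 h): 305·exp(−0.04621·3) = 265.518 mg/L
C(51) = 17.999 + 15.669 + 44.512 + 12.500 + 265.518 = 356.198 mg/L

356.198 mg/L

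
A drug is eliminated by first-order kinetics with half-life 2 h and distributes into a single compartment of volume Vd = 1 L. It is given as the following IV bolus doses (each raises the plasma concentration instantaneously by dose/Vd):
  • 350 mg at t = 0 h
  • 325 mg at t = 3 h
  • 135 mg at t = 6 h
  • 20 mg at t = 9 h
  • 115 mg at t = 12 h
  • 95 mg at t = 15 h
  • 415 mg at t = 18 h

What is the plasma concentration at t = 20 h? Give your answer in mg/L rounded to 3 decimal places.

k = ln 2 / 2 = 0.34657 per h
Dose 1 (350 mg at t=0 h): 350·exp(−0.34657·20) = 0.342 mg/L
Dose 2 (325 mg at t=3 h): 325·exp(−0.34657·17) = 0.898 mg/L
Dose 3 (135 mg at t=6 h): 135·exp(−0.34657·14) = 1.055 mg/L
Dose 4 (20 mg at t=9 h): 20·exp(−0.34657·11) = 0.442 mg/L
Dose 5 (115 mg at t=12 h): 115·exp(−0.34657·8) = 7.188 mg/L
Dose 6 (95 mg at t=15 h): 95·exp(−0.34657·5) = 16.794 mg/L
Dose 7 (415 mg at t=18 h): 415·exp(−0.34657·2) = 207.500 mg/L
C(20) = 0.342 + 0.898 + 1.055 + 0.442 + 7.188 + 16.794 + 207.500 = 234.217 mg/L

234.217 mg/L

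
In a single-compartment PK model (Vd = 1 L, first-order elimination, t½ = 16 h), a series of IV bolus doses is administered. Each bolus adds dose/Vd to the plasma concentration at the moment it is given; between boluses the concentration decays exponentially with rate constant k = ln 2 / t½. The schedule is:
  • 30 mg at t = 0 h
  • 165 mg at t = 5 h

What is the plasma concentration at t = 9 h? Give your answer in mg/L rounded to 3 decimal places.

159.062 mg/L

k = ln 2 / 16 = 0.04332 per h
Dose 1 (30 mg at t=0 h): 30·exp(−0.04332·9) = 20.314 mg/L
Dose 2 (165 mg at t=5 h): 165·exp(−0.04332·4) = 138.748 mg/L
C(9) = 20.314 + 138.748 = 159.062 mg/L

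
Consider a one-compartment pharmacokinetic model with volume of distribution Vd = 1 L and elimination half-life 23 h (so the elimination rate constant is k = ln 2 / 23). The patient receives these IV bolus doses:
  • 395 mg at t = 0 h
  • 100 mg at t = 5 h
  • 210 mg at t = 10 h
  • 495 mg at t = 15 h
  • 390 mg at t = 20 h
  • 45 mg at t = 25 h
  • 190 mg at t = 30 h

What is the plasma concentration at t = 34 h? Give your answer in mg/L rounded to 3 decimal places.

1023.085 mg/L

k = ln 2 / 23 = 0.03014 per h
Dose 1 (395 mg at t=0 h): 395·exp(−0.03014·34) = 141.774 mg/L
Dose 2 (100 mg at t=5 h): 100·exp(−0.03014·29) = 41.729 mg/L
Dose 3 (210 mg at t=10 h): 210·exp(−0.03014·24) = 101.883 mg/L
Dose 4 (495 mg at t=15 h): 495·exp(−0.03014·19) = 279.208 mg/L
Dose 5 (390 mg at t=20 h): 390·exp(−0.03014·14) = 255.758 mg/L
Dose 6 (45 mg at t=25 h): 45·exp(−0.03014·9) = 34.310 mg/L
Dose 7 (190 mg at t=30 h): 190·exp(−0.03014·4) = 168.423 mg/L
C(34) = 141.774 + 41.729 + 101.883 + 279.208 + 255.758 + 34.310 + 168.423 = 1023.085 mg/L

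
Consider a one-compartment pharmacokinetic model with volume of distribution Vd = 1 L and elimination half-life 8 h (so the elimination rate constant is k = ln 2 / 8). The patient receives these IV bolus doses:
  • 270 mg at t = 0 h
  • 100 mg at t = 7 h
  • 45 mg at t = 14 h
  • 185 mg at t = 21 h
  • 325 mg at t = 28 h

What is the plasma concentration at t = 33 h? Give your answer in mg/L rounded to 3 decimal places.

310.804 mg/L

k = ln 2 / 8 = 0.08664 per h
Dose 1 (270 mg at t=0 h): 270·exp(−0.08664·33) = 15.474 mg/L
Dose 2 (100 mg at t=7 h): 100·exp(−0.08664·26) = 10.511 mg/L
Dose 3 (45 mg at t=14 h): 45·exp(−0.08664·19) = 8.675 mg/L
Dose 4 (185 mg at t=21 h): 185·exp(−0.08664·12) = 65.407 mg/L
Dose 5 (325 mg at t=28 h): 325·exp(−0.08664·5) = 210.736 mg/L
C(33) = 15.474 + 10.511 + 8.675 + 65.407 + 210.736 = 310.804 mg/L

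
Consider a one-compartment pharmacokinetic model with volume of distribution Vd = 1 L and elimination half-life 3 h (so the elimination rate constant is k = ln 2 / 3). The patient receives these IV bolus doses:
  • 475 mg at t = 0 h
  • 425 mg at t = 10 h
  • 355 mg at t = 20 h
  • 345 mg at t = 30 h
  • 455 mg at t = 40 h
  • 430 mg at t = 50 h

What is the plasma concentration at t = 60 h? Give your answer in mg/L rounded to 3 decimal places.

47.516 mg/L

k = ln 2 / 3 = 0.23105 per h
Dose 1 (475 mg at t=0 h): 475·exp(−0.23105·60) = 0.000 mg/L
Dose 2 (425 mg at t=10 h): 425·exp(−0.23105·50) = 0.004 mg/L
Dose 3 (355 mg at t=20 h): 355·exp(−0.23105·40) = 0.034 mg/L
Dose 4 (345 mg at t=30 h): 345·exp(−0.23105·30) = 0.337 mg/L
Dose 5 (455 mg at t=40 h): 455·exp(−0.23105·20) = 4.479 mg/L
Dose 6 (430 mg at t=50 h): 430·exp(−0.23105·10) = 42.661 mg/L
C(60) = 0.000 + 0.004 + 0.034 + 0.337 + 4.479 + 42.661 = 47.516 mg/L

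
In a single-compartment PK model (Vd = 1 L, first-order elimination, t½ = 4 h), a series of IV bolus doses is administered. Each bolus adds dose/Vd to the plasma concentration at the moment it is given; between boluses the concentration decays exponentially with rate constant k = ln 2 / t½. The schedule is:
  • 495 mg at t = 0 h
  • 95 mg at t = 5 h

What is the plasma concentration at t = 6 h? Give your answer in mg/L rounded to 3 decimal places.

k = ln 2 / 4 = 0.17329 per h
Dose 1 (495 mg at t=0 h): 495·exp(−0.17329·6) = 175.009 mg/L
Dose 2 (95 mg at t=5 h): 95·exp(−0.17329·1) = 79.885 mg/L
C(6) = 175.009 + 79.885 = 254.894 mg/L

254.894 mg/L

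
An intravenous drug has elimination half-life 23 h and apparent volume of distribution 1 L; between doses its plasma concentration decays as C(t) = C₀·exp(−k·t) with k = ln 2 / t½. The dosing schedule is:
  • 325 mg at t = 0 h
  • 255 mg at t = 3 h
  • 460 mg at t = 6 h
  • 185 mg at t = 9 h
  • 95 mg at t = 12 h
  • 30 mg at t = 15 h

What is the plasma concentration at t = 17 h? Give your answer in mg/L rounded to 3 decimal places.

k = ln 2 / 23 = 0.03014 per h
Dose 1 (325 mg at t=0 h): 325·exp(−0.03014·17) = 194.708 mg/L
Dose 2 (255 mg at t=3 h): 255·exp(−0.03014·14) = 167.226 mg/L
Dose 3 (460 mg at t=6 h): 460·exp(−0.03014·11) = 330.208 mg/L
Dose 4 (185 mg at t=9 h): 185·exp(−0.03014·8) = 145.367 mg/L
Dose 5 (95 mg at t=12 h): 95·exp(−0.03014·5) = 81.711 mg/L
Dose 6 (30 mg at t=15 h): 30·exp(−0.03014·2) = 28.245 mg/L
C(17) = 194.708 + 167.226 + 330.208 + 145.367 + 81.711 + 28.245 = 947.465 mg/L

947.465 mg/L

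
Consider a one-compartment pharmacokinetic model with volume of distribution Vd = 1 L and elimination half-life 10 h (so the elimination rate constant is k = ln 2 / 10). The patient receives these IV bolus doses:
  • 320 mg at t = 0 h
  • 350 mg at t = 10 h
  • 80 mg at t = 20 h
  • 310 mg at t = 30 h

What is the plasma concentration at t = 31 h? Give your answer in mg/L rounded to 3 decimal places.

445.523 mg/L

k = ln 2 / 10 = 0.06931 per h
Dose 1 (320 mg at t=0 h): 320·exp(−0.06931·31) = 37.321 mg/L
Dose 2 (350 mg at t=10 h): 350·exp(−0.06931·21) = 81.640 mg/L
Dose 3 (80 mg at t=20 h): 80·exp(−0.06931·11) = 37.321 mg/L
Dose 4 (310 mg at t=30 h): 310·exp(−0.06931·1) = 289.240 mg/L
C(31) = 37.321 + 81.640 + 37.321 + 289.240 = 445.523 mg/L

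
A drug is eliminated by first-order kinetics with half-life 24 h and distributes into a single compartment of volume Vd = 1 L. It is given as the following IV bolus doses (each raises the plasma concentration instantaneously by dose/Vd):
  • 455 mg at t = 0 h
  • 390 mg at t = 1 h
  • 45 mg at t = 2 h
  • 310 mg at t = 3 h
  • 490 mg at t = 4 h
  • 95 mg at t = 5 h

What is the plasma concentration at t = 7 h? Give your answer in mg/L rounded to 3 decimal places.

1553.793 mg/L

k = ln 2 / 24 = 0.02888 per h
Dose 1 (455 mg at t=0 h): 455·exp(−0.02888·7) = 371.716 mg/L
Dose 2 (390 mg at t=1 h): 390·exp(−0.02888·6) = 327.950 mg/L
Dose 3 (45 mg at t=2 h): 45·exp(−0.02888·5) = 38.949 mg/L
Dose 4 (310 mg at t=3 h): 310·exp(−0.02888·4) = 276.179 mg/L
Dose 5 (490 mg at t=4 h): 490·exp(−0.02888·3) = 449.332 mg/L
Dose 6 (95 mg at t=5 h): 95·exp(−0.02888·2) = 89.668 mg/L
C(7) = 371.716 + 327.950 + 38.949 + 276.179 + 449.332 + 89.668 = 1553.793 mg/L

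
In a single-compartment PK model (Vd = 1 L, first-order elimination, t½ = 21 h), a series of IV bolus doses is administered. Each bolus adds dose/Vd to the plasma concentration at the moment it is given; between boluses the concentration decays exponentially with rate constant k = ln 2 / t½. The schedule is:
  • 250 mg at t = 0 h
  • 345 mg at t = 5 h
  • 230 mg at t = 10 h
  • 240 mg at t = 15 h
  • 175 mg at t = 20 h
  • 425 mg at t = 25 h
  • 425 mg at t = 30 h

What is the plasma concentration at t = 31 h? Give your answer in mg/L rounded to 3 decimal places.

k = ln 2 / 21 = 0.03301 per h
Dose 1 (250 mg at t=0 h): 250·exp(−0.03301·31) = 89.859 mg/L
Dose 2 (345 mg at t=5 h): 345·exp(−0.03301·26) = 146.257 mg/L
Dose 3 (230 mg at t=10 h): 230·exp(−0.03301·21) = 115.000 mg/L
Dose 4 (240 mg at t=15 h): 240·exp(−0.03301·16) = 141.532 mg/L
Dose 5 (175 mg at t=20 h): 175·exp(−0.03301·11) = 121.718 mg/L
Dose 6 (425 mg at t=25 h): 425·exp(−0.03301·6) = 348.643 mg/L
Dose 7 (425 mg at t=30 h): 425·exp(−0.03301·1) = 411.201 mg/L
C(31) = 89.859 + 146.257 + 115.000 + 141.532 + 121.718 + 348.643 + 411.201 = 1374.210 mg/L

1374.210 mg/L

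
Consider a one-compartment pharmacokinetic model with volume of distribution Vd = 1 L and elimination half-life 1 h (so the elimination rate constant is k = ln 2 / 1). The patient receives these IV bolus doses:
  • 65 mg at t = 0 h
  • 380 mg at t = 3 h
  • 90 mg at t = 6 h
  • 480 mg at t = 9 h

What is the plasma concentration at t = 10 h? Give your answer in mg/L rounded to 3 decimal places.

k = ln 2 / 1 = 0.69315 per h
Dose 1 (65 mg at t=0 h): 65·exp(−0.69315·10) = 0.063 mg/L
Dose 2 (380 mg at t=3 h): 380·exp(−0.69315·7) = 2.969 mg/L
Dose 3 (90 mg at t=6 h): 90·exp(−0.69315·4) = 5.625 mg/L
Dose 4 (480 mg at t=9 h): 480·exp(−0.69315·1) = 240.000 mg/L
C(10) = 0.063 + 2.969 + 5.625 + 240.000 = 248.657 mg/L

248.657 mg/L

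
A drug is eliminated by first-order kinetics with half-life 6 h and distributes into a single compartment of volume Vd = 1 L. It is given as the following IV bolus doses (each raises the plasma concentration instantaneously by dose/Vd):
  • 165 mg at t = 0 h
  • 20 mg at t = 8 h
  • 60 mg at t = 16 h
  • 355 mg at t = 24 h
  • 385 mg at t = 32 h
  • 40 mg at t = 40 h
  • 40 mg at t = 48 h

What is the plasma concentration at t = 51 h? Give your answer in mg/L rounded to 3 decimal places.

k = ln 2 / 6 = 0.11552 per h
Dose 1 (165 mg at t=0 h): 165·exp(−0.11552·51) = 0.456 mg/L
Dose 2 (20 mg at t=8 h): 20·exp(−0.11552·43) = 0.139 mg/L
Dose 3 (60 mg at t=16 h): 60·exp(−0.11552·35) = 1.052 mg/L
Dose 4 (355 mg at t=24 h): 355·exp(−0.11552·27) = 15.689 mg/L
Dose 5 (385 mg at t=32 h): 385·exp(−0.11552·19) = 42.875 mg/L
Dose 6 (40 mg at t=40 h): 40·exp(−0.11552·11) = 11.225 mg/L
Dose 7 (40 mg at t=48 h): 40·exp(−0.11552·3) = 28.284 mg/L
C(51) = 0.456 + 0.139 + 1.052 + 15.689 + 42.875 + 11.225 + 28.284 = 99.720 mg/L

99.720 mg/L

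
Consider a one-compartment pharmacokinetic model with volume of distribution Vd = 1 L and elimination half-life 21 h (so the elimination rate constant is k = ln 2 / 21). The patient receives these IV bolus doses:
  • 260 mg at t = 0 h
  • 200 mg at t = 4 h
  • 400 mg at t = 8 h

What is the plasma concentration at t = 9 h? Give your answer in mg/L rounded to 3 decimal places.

k = ln 2 / 21 = 0.03301 per h
Dose 1 (260 mg at t=0 h): 260·exp(−0.03301·9) = 193.179 mg/L
Dose 2 (200 mg at t=4 h): 200·exp(−0.03301·5) = 169.573 mg/L
Dose 3 (400 mg at t=8 h): 400·exp(−0.03301·1) = 387.013 mg/L
C(9) = 193.179 + 169.573 + 387.013 = 749.765 mg/L

749.765 mg/L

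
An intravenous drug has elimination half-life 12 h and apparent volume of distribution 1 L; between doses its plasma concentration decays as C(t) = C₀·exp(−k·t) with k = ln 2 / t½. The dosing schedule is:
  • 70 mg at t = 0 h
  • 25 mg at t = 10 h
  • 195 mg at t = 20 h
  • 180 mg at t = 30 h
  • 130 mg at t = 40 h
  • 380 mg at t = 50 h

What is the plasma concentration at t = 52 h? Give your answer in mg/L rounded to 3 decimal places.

490.445 mg/L

k = ln 2 / 12 = 0.05776 per h
Dose 1 (70 mg at t=0 h): 70·exp(−0.05776·52) = 3.472 mg/L
Dose 2 (25 mg at t=10 h): 25·exp(−0.05776·42) = 2.210 mg/L
Dose 3 (195 mg at t=20 h): 195·exp(−0.05776·32) = 30.711 mg/L
Dose 4 (180 mg at t=30 h): 180·exp(−0.05776·22) = 50.511 mg/L
Dose 5 (130 mg at t=40 h): 130·exp(−0.05776·12) = 65.000 mg/L
Dose 6 (380 mg at t=50 h): 380·exp(−0.05776·2) = 338.542 mg/L
C(52) = 3.472 + 2.210 + 30.711 + 50.511 + 65.000 + 338.542 = 490.445 mg/L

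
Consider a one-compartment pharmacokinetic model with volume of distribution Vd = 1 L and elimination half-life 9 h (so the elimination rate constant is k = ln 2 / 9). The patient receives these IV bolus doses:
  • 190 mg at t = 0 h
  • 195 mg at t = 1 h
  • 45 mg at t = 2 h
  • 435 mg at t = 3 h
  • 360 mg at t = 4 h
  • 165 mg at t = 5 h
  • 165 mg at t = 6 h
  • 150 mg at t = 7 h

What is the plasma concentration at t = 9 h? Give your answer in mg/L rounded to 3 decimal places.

1126.328 mg/L

k = ln 2 / 9 = 0.07702 per h
Dose 1 (190 mg at t=0 h): 190·exp(−0.07702·9) = 95.000 mg/L
Dose 2 (195 mg at t=1 h): 195·exp(−0.07702·8) = 105.306 mg/L
Dose 3 (45 mg at t=2 h): 45·exp(−0.07702·7) = 26.247 mg/L
Dose 4 (435 mg at t=3 h): 435·exp(−0.07702·6) = 274.033 mg/L
Dose 5 (360 mg at t=4 h): 360·exp(−0.07702·5) = 244.942 mg/L
Dose 6 (165 mg at t=5 h): 165·exp(−0.07702·4) = 121.253 mg/L
Dose 7 (165 mg at t=6 h): 165·exp(−0.07702·3) = 130.961 mg/L
Dose 8 (150 mg at t=7 h): 150·exp(−0.07702·2) = 128.587 mg/L
C(9) = 95.000 + 105.306 + 26.247 + 274.033 + 244.942 + 121.253 + 130.961 + 128.587 = 1126.328 mg/L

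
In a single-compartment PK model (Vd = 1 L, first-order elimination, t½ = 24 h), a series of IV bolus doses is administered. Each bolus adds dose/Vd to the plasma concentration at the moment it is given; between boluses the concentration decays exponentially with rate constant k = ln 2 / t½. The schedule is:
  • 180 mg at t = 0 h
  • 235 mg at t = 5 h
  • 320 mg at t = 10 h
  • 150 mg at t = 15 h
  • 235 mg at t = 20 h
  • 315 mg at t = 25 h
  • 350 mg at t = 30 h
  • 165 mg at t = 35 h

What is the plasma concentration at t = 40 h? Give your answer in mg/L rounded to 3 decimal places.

k = ln 2 / 24 = 0.02888 per h
Dose 1 (180 mg at t=0 h): 180·exp(−0.02888·40) = 56.696 mg/L
Dose 2 (235 mg at t=5 h): 235·exp(−0.02888·35) = 85.520 mg/L
Dose 3 (320 mg at t=10 h): 320·exp(−0.02888·30) = 134.543 mg/L
Dose 4 (150 mg at t=15 h): 150·exp(−0.02888·25) = 72.865 mg/L
Dose 5 (235 mg at t=20 h): 235·exp(−0.02888·20) = 131.889 mg/L
Dose 6 (315 mg at t=25 h): 315·exp(−0.02888·15) = 204.252 mg/L
Dose 7 (350 mg at t=30 h): 350·exp(−0.02888·10) = 262.204 mg/L
Dose 8 (165 mg at t=35 h): 165·exp(−0.02888·5) = 142.814 mg/L
C(40) = 56.696 + 85.520 + 134.543 + 72.865 + 131.889 + 204.252 + 262.204 + 142.814 = 1090.783 mg/L

1090.783 mg/L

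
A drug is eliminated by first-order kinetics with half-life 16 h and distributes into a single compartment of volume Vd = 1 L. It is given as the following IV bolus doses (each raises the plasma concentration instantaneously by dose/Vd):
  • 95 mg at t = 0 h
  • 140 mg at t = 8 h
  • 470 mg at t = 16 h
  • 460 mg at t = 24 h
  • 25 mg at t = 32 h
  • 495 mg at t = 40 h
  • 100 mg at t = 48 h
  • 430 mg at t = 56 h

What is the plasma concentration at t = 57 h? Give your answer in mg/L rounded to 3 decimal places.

939.439 mg/L

k = ln 2 / 16 = 0.04332 per h
Dose 1 (95 mg at t=0 h): 95·exp(−0.04332·57) = 8.041 mg/L
Dose 2 (140 mg at t=8 h): 140·exp(−0.04332·49) = 16.758 mg/L
Dose 3 (470 mg at t=16 h): 470·exp(−0.04332·41) = 79.563 mg/L
Dose 4 (460 mg at t=24 h): 460·exp(−0.04332·33) = 110.124 mg/L
Dose 5 (25 mg at t=32 h): 25·exp(−0.04332·25) = 8.464 mg/L
Dose 6 (495 mg at t=40 h): 495·exp(−0.04332·17) = 237.007 mg/L
Dose 7 (100 mg at t=48 h): 100·exp(−0.04332·9) = 67.713 mg/L
Dose 8 (430 mg at t=56 h): 430·exp(−0.04332·1) = 411.769 mg/L
C(57) = 8.041 + 16.758 + 79.563 + 110.124 + 8.464 + 237.007 + 67.713 + 411.769 = 939.439 mg/L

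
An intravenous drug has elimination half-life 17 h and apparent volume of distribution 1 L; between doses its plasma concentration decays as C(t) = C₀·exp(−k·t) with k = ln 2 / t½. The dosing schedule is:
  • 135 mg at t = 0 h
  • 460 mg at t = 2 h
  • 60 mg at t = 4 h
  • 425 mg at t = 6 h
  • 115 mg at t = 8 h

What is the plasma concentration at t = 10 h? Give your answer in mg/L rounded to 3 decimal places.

k = ln 2 / 17 = 0.04077 per h
Dose 1 (135 mg at t=0 h): 135·exp(−0.04077·10) = 89.796 mg/L
Dose 2 (460 mg at t=2 h): 460·exp(−0.04077·8) = 331.968 mg/L
Dose 3 (60 mg at t=4 h): 60·exp(−0.04077·6) = 46.979 mg/L
Dose 4 (425 mg at t=6 h): 425·exp(−0.04077·4) = 361.043 mg/L
Dose 5 (115 mg at t=8 h): 115·exp(−0.04077·2) = 105.994 mg/L
C(10) = 89.796 + 331.968 + 46.979 + 361.043 + 105.994 = 935.780 mg/L

935.780 mg/L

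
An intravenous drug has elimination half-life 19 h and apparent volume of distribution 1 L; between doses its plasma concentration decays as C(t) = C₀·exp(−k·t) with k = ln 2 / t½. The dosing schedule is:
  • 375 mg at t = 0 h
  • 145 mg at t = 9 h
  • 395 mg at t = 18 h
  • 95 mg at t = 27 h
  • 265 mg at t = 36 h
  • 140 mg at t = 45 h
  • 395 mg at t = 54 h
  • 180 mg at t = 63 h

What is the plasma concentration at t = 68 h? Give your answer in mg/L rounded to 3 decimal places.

k = ln 2 / 19 = 0.03648 per h
Dose 1 (375 mg at t=0 h): 375·exp(−0.03648·68) = 31.381 mg/L
Dose 2 (145 mg at t=9 h): 145·exp(−0.03648·59) = 16.850 mg/L
Dose 3 (395 mg at t=18 h): 395·exp(−0.03648·50) = 63.740 mg/L
Dose 4 (95 mg at t=27 h): 95·exp(−0.03648·41) = 21.288 mg/L
Dose 5 (265 mg at t=36 h): 265·exp(−0.03648·32) = 82.461 mg/L
Dose 6 (140 mg at t=45 h): 140·exp(−0.03648·23) = 60.496 mg/L
Dose 7 (395 mg at t=54 h): 395·exp(−0.03648·14) = 237.020 mg/L
Dose 8 (180 mg at t=63 h): 180·exp(−0.03648·5) = 149.987 mg/L
C(68) = 31.381 + 16.850 + 63.740 + 21.288 + 82.461 + 60.496 + 237.020 + 149.987 = 663.222 mg/L

663.222 mg/L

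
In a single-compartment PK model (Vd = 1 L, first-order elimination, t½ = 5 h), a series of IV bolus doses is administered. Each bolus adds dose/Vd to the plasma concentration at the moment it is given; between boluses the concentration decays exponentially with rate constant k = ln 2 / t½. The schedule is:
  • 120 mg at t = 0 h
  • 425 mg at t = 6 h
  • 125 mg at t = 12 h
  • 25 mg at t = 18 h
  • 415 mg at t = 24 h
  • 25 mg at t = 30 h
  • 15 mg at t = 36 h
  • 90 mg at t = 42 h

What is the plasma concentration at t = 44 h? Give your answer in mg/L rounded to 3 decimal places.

k = ln 2 / 5 = 0.13863 per h
Dose 1 (120 mg at t=0 h): 120·exp(−0.13863·44) = 0.269 mg/L
Dose 2 (425 mg at t=6 h): 425·exp(−0.13863·38) = 2.191 mg/L
Dose 3 (125 mg at t=12 h): 125·exp(−0.13863·32) = 1.480 mg/L
Dose 4 (25 mg at t=18 h): 25·exp(−0.13863·26) = 0.680 mg/L
Dose 5 (415 mg at t=24 h): 415·exp(−0.13863·20) = 25.938 mg/L
Dose 6 (25 mg at t=30 h): 25·exp(−0.13863·14) = 3.590 mg/L
Dose 7 (15 mg at t=36 h): 15·exp(−0.13863·8) = 4.948 mg/L
Dose 8 (90 mg at t=42 h): 90·exp(−0.13863·2) = 68.207 mg/L
C(44) = 0.269 + 2.191 + 1.480 + 0.680 + 25.938 + 3.590 + 4.948 + 68.207 = 107.303 mg/L

107.303 mg/L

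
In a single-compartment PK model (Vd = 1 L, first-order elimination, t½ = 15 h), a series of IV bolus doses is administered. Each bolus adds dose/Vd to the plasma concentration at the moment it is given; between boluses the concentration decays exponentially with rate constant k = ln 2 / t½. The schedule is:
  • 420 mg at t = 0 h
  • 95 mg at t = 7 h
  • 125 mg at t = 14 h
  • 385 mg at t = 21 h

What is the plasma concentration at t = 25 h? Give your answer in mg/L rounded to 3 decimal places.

k = ln 2 / 15 = 0.04621 per h
Dose 1 (420 mg at t=0 h): 420·exp(−0.04621·25) = 132.292 mg/L
Dose 2 (95 mg at t=7 h): 95·exp(−0.04621·18) = 41.351 mg/L
Dose 3 (125 mg at t=14 h): 125·exp(−0.04621·11) = 75.189 mg/L
Dose 4 (385 mg at t=21 h): 385·exp(−0.04621·4) = 320.027 mg/L
C(25) = 132.292 + 41.351 + 75.189 + 320.027 = 568.859 mg/L

568.859 mg/L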